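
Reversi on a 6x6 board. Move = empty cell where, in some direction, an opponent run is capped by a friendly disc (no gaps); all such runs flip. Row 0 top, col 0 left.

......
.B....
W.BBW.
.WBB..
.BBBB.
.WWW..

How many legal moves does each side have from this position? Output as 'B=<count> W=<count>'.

-- B to move --
(1,0): no bracket -> illegal
(1,3): no bracket -> illegal
(1,4): no bracket -> illegal
(1,5): flips 1 -> legal
(2,1): flips 1 -> legal
(2,5): flips 1 -> legal
(3,0): flips 1 -> legal
(3,4): no bracket -> illegal
(3,5): no bracket -> illegal
(4,0): flips 1 -> legal
(5,0): no bracket -> illegal
(5,4): no bracket -> illegal
B mobility = 5
-- W to move --
(0,0): no bracket -> illegal
(0,1): no bracket -> illegal
(0,2): flips 1 -> legal
(1,0): no bracket -> illegal
(1,2): flips 3 -> legal
(1,3): flips 4 -> legal
(1,4): no bracket -> illegal
(2,1): flips 2 -> legal
(3,0): flips 1 -> legal
(3,4): flips 3 -> legal
(3,5): flips 1 -> legal
(4,0): no bracket -> illegal
(4,5): no bracket -> illegal
(5,0): no bracket -> illegal
(5,4): no bracket -> illegal
(5,5): no bracket -> illegal
W mobility = 7

Answer: B=5 W=7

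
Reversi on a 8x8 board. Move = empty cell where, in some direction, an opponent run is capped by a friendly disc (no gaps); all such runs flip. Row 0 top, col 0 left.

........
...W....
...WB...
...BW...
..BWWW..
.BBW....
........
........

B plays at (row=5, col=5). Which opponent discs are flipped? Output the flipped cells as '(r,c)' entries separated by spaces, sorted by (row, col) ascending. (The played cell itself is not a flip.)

Answer: (4,4)

Derivation:
Dir NW: opp run (4,4) capped by B -> flip
Dir N: opp run (4,5), next='.' -> no flip
Dir NE: first cell '.' (not opp) -> no flip
Dir W: first cell '.' (not opp) -> no flip
Dir E: first cell '.' (not opp) -> no flip
Dir SW: first cell '.' (not opp) -> no flip
Dir S: first cell '.' (not opp) -> no flip
Dir SE: first cell '.' (not opp) -> no flip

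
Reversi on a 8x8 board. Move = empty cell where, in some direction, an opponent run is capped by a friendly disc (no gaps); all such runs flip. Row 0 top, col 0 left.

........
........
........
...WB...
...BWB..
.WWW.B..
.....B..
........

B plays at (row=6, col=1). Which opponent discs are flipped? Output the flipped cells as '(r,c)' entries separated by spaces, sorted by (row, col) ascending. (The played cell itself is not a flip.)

Dir NW: first cell '.' (not opp) -> no flip
Dir N: opp run (5,1), next='.' -> no flip
Dir NE: opp run (5,2) capped by B -> flip
Dir W: first cell '.' (not opp) -> no flip
Dir E: first cell '.' (not opp) -> no flip
Dir SW: first cell '.' (not opp) -> no flip
Dir S: first cell '.' (not opp) -> no flip
Dir SE: first cell '.' (not opp) -> no flip

Answer: (5,2)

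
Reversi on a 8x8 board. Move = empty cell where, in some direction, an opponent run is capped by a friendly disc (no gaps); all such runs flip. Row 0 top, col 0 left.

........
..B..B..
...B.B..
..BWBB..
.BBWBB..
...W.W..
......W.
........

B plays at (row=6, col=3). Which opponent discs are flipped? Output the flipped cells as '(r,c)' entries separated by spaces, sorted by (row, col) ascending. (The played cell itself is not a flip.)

Dir NW: first cell '.' (not opp) -> no flip
Dir N: opp run (5,3) (4,3) (3,3) capped by B -> flip
Dir NE: first cell '.' (not opp) -> no flip
Dir W: first cell '.' (not opp) -> no flip
Dir E: first cell '.' (not opp) -> no flip
Dir SW: first cell '.' (not opp) -> no flip
Dir S: first cell '.' (not opp) -> no flip
Dir SE: first cell '.' (not opp) -> no flip

Answer: (3,3) (4,3) (5,3)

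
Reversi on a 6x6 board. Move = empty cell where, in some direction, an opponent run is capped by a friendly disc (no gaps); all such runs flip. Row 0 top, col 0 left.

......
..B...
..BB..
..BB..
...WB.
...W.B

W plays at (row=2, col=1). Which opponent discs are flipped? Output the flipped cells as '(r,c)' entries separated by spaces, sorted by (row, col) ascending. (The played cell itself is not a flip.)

Dir NW: first cell '.' (not opp) -> no flip
Dir N: first cell '.' (not opp) -> no flip
Dir NE: opp run (1,2), next='.' -> no flip
Dir W: first cell '.' (not opp) -> no flip
Dir E: opp run (2,2) (2,3), next='.' -> no flip
Dir SW: first cell '.' (not opp) -> no flip
Dir S: first cell '.' (not opp) -> no flip
Dir SE: opp run (3,2) capped by W -> flip

Answer: (3,2)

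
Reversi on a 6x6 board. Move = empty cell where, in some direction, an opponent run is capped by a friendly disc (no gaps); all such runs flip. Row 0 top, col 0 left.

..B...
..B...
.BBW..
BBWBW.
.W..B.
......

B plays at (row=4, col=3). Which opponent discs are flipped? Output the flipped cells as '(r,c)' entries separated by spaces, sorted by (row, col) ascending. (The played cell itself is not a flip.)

Dir NW: opp run (3,2) capped by B -> flip
Dir N: first cell 'B' (not opp) -> no flip
Dir NE: opp run (3,4), next='.' -> no flip
Dir W: first cell '.' (not opp) -> no flip
Dir E: first cell 'B' (not opp) -> no flip
Dir SW: first cell '.' (not opp) -> no flip
Dir S: first cell '.' (not opp) -> no flip
Dir SE: first cell '.' (not opp) -> no flip

Answer: (3,2)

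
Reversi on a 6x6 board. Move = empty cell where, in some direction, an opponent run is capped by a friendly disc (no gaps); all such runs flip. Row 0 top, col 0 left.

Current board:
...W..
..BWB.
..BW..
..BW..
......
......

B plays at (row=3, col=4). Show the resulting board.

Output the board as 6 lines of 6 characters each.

Place B at (3,4); scan 8 dirs for brackets.
Dir NW: opp run (2,3) capped by B -> flip
Dir N: first cell '.' (not opp) -> no flip
Dir NE: first cell '.' (not opp) -> no flip
Dir W: opp run (3,3) capped by B -> flip
Dir E: first cell '.' (not opp) -> no flip
Dir SW: first cell '.' (not opp) -> no flip
Dir S: first cell '.' (not opp) -> no flip
Dir SE: first cell '.' (not opp) -> no flip
All flips: (2,3) (3,3)

Answer: ...W..
..BWB.
..BB..
..BBB.
......
......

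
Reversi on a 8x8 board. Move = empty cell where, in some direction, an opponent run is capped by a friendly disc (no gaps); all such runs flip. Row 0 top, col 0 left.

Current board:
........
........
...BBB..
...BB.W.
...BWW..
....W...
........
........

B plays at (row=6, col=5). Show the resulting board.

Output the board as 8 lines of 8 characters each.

Place B at (6,5); scan 8 dirs for brackets.
Dir NW: opp run (5,4) capped by B -> flip
Dir N: first cell '.' (not opp) -> no flip
Dir NE: first cell '.' (not opp) -> no flip
Dir W: first cell '.' (not opp) -> no flip
Dir E: first cell '.' (not opp) -> no flip
Dir SW: first cell '.' (not opp) -> no flip
Dir S: first cell '.' (not opp) -> no flip
Dir SE: first cell '.' (not opp) -> no flip
All flips: (5,4)

Answer: ........
........
...BBB..
...BB.W.
...BWW..
....B...
.....B..
........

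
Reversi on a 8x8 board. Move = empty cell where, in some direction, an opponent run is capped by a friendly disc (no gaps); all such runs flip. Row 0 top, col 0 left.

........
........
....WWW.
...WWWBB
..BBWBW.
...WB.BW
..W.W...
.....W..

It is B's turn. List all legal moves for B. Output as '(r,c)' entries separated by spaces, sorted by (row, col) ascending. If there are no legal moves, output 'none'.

(1,3): no bracket -> illegal
(1,4): flips 4 -> legal
(1,5): flips 5 -> legal
(1,6): flips 3 -> legal
(1,7): no bracket -> illegal
(2,2): no bracket -> illegal
(2,3): flips 2 -> legal
(2,7): no bracket -> illegal
(3,2): flips 3 -> legal
(4,7): flips 1 -> legal
(5,1): no bracket -> illegal
(5,2): flips 1 -> legal
(5,5): flips 1 -> legal
(6,1): no bracket -> illegal
(6,3): flips 1 -> legal
(6,5): no bracket -> illegal
(6,6): no bracket -> illegal
(6,7): no bracket -> illegal
(7,1): no bracket -> illegal
(7,2): no bracket -> illegal
(7,3): no bracket -> illegal
(7,4): flips 1 -> legal
(7,6): no bracket -> illegal

Answer: (1,4) (1,5) (1,6) (2,3) (3,2) (4,7) (5,2) (5,5) (6,3) (7,4)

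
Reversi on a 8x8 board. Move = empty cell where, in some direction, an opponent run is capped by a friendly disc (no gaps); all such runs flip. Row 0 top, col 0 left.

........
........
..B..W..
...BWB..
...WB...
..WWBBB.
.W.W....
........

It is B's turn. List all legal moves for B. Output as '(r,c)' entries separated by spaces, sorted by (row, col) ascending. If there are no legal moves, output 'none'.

Answer: (1,5) (2,4) (3,2) (4,2) (5,1) (6,2) (7,2) (7,3)

Derivation:
(1,4): no bracket -> illegal
(1,5): flips 1 -> legal
(1,6): no bracket -> illegal
(2,3): no bracket -> illegal
(2,4): flips 1 -> legal
(2,6): no bracket -> illegal
(3,2): flips 1 -> legal
(3,6): no bracket -> illegal
(4,1): no bracket -> illegal
(4,2): flips 1 -> legal
(4,5): no bracket -> illegal
(5,0): no bracket -> illegal
(5,1): flips 2 -> legal
(6,0): no bracket -> illegal
(6,2): flips 1 -> legal
(6,4): no bracket -> illegal
(7,0): no bracket -> illegal
(7,1): no bracket -> illegal
(7,2): flips 1 -> legal
(7,3): flips 3 -> legal
(7,4): no bracket -> illegal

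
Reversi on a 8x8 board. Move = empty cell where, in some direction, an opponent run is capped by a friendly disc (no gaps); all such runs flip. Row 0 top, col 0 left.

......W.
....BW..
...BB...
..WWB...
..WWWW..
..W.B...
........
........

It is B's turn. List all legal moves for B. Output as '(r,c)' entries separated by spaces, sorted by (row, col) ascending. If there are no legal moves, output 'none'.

Answer: (1,6) (2,1) (3,1) (3,6) (4,1) (5,1) (5,3) (5,6) (6,1)

Derivation:
(0,4): no bracket -> illegal
(0,5): no bracket -> illegal
(0,7): no bracket -> illegal
(1,6): flips 1 -> legal
(1,7): no bracket -> illegal
(2,1): flips 2 -> legal
(2,2): no bracket -> illegal
(2,5): no bracket -> illegal
(2,6): no bracket -> illegal
(3,1): flips 2 -> legal
(3,5): no bracket -> illegal
(3,6): flips 1 -> legal
(4,1): flips 1 -> legal
(4,6): no bracket -> illegal
(5,1): flips 2 -> legal
(5,3): flips 2 -> legal
(5,5): no bracket -> illegal
(5,6): flips 1 -> legal
(6,1): flips 2 -> legal
(6,2): no bracket -> illegal
(6,3): no bracket -> illegal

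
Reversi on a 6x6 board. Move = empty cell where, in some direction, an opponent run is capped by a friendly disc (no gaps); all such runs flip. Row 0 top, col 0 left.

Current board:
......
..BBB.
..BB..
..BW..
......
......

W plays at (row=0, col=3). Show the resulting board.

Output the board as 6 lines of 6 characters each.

Place W at (0,3); scan 8 dirs for brackets.
Dir NW: edge -> no flip
Dir N: edge -> no flip
Dir NE: edge -> no flip
Dir W: first cell '.' (not opp) -> no flip
Dir E: first cell '.' (not opp) -> no flip
Dir SW: opp run (1,2), next='.' -> no flip
Dir S: opp run (1,3) (2,3) capped by W -> flip
Dir SE: opp run (1,4), next='.' -> no flip
All flips: (1,3) (2,3)

Answer: ...W..
..BWB.
..BW..
..BW..
......
......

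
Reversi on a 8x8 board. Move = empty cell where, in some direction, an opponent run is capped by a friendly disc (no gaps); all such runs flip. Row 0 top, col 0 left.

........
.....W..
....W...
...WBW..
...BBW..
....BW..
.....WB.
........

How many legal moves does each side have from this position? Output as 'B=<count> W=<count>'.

Answer: B=10 W=8

Derivation:
-- B to move --
(0,4): no bracket -> illegal
(0,5): no bracket -> illegal
(0,6): no bracket -> illegal
(1,3): no bracket -> illegal
(1,4): flips 1 -> legal
(1,6): no bracket -> illegal
(2,2): flips 1 -> legal
(2,3): flips 1 -> legal
(2,5): no bracket -> illegal
(2,6): flips 1 -> legal
(3,2): flips 1 -> legal
(3,6): flips 2 -> legal
(4,2): no bracket -> illegal
(4,6): flips 1 -> legal
(5,6): flips 2 -> legal
(6,4): flips 1 -> legal
(7,4): no bracket -> illegal
(7,5): no bracket -> illegal
(7,6): flips 1 -> legal
B mobility = 10
-- W to move --
(2,3): flips 1 -> legal
(2,5): no bracket -> illegal
(3,2): flips 2 -> legal
(4,2): flips 2 -> legal
(5,2): no bracket -> illegal
(5,3): flips 3 -> legal
(5,6): no bracket -> illegal
(5,7): no bracket -> illegal
(6,3): flips 1 -> legal
(6,4): flips 3 -> legal
(6,7): flips 1 -> legal
(7,5): no bracket -> illegal
(7,6): no bracket -> illegal
(7,7): flips 1 -> legal
W mobility = 8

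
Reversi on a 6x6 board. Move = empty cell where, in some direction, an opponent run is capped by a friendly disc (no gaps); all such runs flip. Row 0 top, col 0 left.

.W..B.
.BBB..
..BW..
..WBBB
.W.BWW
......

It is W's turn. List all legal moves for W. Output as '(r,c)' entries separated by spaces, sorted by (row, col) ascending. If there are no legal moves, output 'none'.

(0,0): flips 3 -> legal
(0,2): flips 2 -> legal
(0,3): flips 1 -> legal
(0,5): no bracket -> illegal
(1,0): no bracket -> illegal
(1,4): no bracket -> illegal
(1,5): no bracket -> illegal
(2,0): no bracket -> illegal
(2,1): flips 2 -> legal
(2,4): flips 1 -> legal
(2,5): flips 1 -> legal
(3,1): no bracket -> illegal
(4,2): flips 1 -> legal
(5,2): no bracket -> illegal
(5,3): flips 2 -> legal
(5,4): flips 1 -> legal

Answer: (0,0) (0,2) (0,3) (2,1) (2,4) (2,5) (4,2) (5,3) (5,4)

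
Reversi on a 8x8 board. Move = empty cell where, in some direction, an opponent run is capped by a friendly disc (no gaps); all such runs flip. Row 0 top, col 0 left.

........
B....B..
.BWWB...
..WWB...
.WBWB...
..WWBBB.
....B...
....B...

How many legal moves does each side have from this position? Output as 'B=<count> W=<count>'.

Answer: B=7 W=11

Derivation:
-- B to move --
(1,1): flips 2 -> legal
(1,2): flips 3 -> legal
(1,3): no bracket -> illegal
(1,4): no bracket -> illegal
(3,0): no bracket -> illegal
(3,1): flips 2 -> legal
(4,0): flips 1 -> legal
(5,0): no bracket -> illegal
(5,1): flips 2 -> legal
(6,1): flips 2 -> legal
(6,2): flips 2 -> legal
(6,3): no bracket -> illegal
B mobility = 7
-- W to move --
(0,0): no bracket -> illegal
(0,1): no bracket -> illegal
(0,4): no bracket -> illegal
(0,5): no bracket -> illegal
(0,6): flips 2 -> legal
(1,1): no bracket -> illegal
(1,2): no bracket -> illegal
(1,3): no bracket -> illegal
(1,4): no bracket -> illegal
(1,6): no bracket -> illegal
(2,0): flips 1 -> legal
(2,5): flips 2 -> legal
(2,6): no bracket -> illegal
(3,0): no bracket -> illegal
(3,1): flips 1 -> legal
(3,5): flips 2 -> legal
(4,5): flips 2 -> legal
(4,6): no bracket -> illegal
(4,7): no bracket -> illegal
(5,1): flips 1 -> legal
(5,7): flips 3 -> legal
(6,3): no bracket -> illegal
(6,5): flips 1 -> legal
(6,6): flips 2 -> legal
(6,7): no bracket -> illegal
(7,3): no bracket -> illegal
(7,5): flips 1 -> legal
W mobility = 11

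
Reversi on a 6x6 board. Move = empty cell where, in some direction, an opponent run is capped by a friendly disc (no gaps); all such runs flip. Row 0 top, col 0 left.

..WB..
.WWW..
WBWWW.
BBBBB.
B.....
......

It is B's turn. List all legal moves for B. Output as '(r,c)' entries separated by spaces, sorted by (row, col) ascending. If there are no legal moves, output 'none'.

Answer: (0,0) (0,1) (0,4) (1,0) (1,4) (1,5) (2,5)

Derivation:
(0,0): flips 2 -> legal
(0,1): flips 4 -> legal
(0,4): flips 2 -> legal
(1,0): flips 1 -> legal
(1,4): flips 2 -> legal
(1,5): flips 1 -> legal
(2,5): flips 3 -> legal
(3,5): no bracket -> illegal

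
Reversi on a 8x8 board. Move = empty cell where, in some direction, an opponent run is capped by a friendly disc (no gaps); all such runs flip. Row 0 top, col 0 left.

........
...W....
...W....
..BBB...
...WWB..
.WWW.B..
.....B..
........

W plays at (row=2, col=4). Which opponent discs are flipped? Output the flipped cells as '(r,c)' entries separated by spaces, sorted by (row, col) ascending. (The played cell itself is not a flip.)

Answer: (3,4)

Derivation:
Dir NW: first cell 'W' (not opp) -> no flip
Dir N: first cell '.' (not opp) -> no flip
Dir NE: first cell '.' (not opp) -> no flip
Dir W: first cell 'W' (not opp) -> no flip
Dir E: first cell '.' (not opp) -> no flip
Dir SW: opp run (3,3), next='.' -> no flip
Dir S: opp run (3,4) capped by W -> flip
Dir SE: first cell '.' (not opp) -> no flip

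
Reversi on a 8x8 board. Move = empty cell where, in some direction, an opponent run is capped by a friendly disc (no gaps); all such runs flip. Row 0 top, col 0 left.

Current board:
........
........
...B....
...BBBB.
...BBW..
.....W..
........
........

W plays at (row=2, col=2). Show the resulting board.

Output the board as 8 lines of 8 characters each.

Place W at (2,2); scan 8 dirs for brackets.
Dir NW: first cell '.' (not opp) -> no flip
Dir N: first cell '.' (not opp) -> no flip
Dir NE: first cell '.' (not opp) -> no flip
Dir W: first cell '.' (not opp) -> no flip
Dir E: opp run (2,3), next='.' -> no flip
Dir SW: first cell '.' (not opp) -> no flip
Dir S: first cell '.' (not opp) -> no flip
Dir SE: opp run (3,3) (4,4) capped by W -> flip
All flips: (3,3) (4,4)

Answer: ........
........
..WB....
...WBBB.
...BWW..
.....W..
........
........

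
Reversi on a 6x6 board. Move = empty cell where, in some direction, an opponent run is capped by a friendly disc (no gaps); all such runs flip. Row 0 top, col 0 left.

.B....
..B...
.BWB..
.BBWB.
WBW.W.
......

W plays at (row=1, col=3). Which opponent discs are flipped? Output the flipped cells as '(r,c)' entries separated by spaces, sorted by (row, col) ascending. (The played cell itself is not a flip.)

Dir NW: first cell '.' (not opp) -> no flip
Dir N: first cell '.' (not opp) -> no flip
Dir NE: first cell '.' (not opp) -> no flip
Dir W: opp run (1,2), next='.' -> no flip
Dir E: first cell '.' (not opp) -> no flip
Dir SW: first cell 'W' (not opp) -> no flip
Dir S: opp run (2,3) capped by W -> flip
Dir SE: first cell '.' (not opp) -> no flip

Answer: (2,3)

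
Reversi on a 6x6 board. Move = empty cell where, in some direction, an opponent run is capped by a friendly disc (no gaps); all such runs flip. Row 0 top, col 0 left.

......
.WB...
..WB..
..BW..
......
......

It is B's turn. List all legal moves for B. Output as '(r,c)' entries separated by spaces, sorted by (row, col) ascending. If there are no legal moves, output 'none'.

(0,0): no bracket -> illegal
(0,1): no bracket -> illegal
(0,2): no bracket -> illegal
(1,0): flips 1 -> legal
(1,3): no bracket -> illegal
(2,0): no bracket -> illegal
(2,1): flips 1 -> legal
(2,4): no bracket -> illegal
(3,1): no bracket -> illegal
(3,4): flips 1 -> legal
(4,2): no bracket -> illegal
(4,3): flips 1 -> legal
(4,4): no bracket -> illegal

Answer: (1,0) (2,1) (3,4) (4,3)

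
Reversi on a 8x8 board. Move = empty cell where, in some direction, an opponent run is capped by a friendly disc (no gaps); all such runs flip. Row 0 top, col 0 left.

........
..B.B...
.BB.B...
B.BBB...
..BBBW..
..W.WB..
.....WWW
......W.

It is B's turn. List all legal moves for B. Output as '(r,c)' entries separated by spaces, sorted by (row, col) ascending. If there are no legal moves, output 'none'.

Answer: (3,5) (4,6) (5,3) (5,6) (6,1) (6,2) (6,4) (7,5) (7,7)

Derivation:
(3,5): flips 1 -> legal
(3,6): no bracket -> illegal
(4,1): no bracket -> illegal
(4,6): flips 1 -> legal
(5,1): no bracket -> illegal
(5,3): flips 1 -> legal
(5,6): flips 1 -> legal
(5,7): no bracket -> illegal
(6,1): flips 1 -> legal
(6,2): flips 1 -> legal
(6,3): no bracket -> illegal
(6,4): flips 1 -> legal
(7,4): no bracket -> illegal
(7,5): flips 1 -> legal
(7,7): flips 1 -> legal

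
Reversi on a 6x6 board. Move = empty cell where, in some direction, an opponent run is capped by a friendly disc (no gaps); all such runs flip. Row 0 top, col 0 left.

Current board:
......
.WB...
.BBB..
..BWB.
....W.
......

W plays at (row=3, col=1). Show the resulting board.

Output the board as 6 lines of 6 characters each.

Place W at (3,1); scan 8 dirs for brackets.
Dir NW: first cell '.' (not opp) -> no flip
Dir N: opp run (2,1) capped by W -> flip
Dir NE: opp run (2,2), next='.' -> no flip
Dir W: first cell '.' (not opp) -> no flip
Dir E: opp run (3,2) capped by W -> flip
Dir SW: first cell '.' (not opp) -> no flip
Dir S: first cell '.' (not opp) -> no flip
Dir SE: first cell '.' (not opp) -> no flip
All flips: (2,1) (3,2)

Answer: ......
.WB...
.WBB..
.WWWB.
....W.
......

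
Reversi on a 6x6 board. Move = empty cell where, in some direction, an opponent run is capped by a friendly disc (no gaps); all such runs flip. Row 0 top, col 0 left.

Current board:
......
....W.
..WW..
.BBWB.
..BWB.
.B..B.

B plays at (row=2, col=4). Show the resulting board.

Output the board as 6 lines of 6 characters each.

Answer: ......
....W.
..WWB.
.BBBB.
..BWB.
.B..B.

Derivation:
Place B at (2,4); scan 8 dirs for brackets.
Dir NW: first cell '.' (not opp) -> no flip
Dir N: opp run (1,4), next='.' -> no flip
Dir NE: first cell '.' (not opp) -> no flip
Dir W: opp run (2,3) (2,2), next='.' -> no flip
Dir E: first cell '.' (not opp) -> no flip
Dir SW: opp run (3,3) capped by B -> flip
Dir S: first cell 'B' (not opp) -> no flip
Dir SE: first cell '.' (not opp) -> no flip
All flips: (3,3)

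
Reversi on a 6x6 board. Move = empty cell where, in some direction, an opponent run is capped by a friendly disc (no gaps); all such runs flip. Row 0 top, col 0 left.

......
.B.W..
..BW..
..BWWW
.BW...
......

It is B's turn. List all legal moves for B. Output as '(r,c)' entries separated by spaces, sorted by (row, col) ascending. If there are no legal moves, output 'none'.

Answer: (0,4) (1,4) (2,4) (4,3) (4,4) (5,2)

Derivation:
(0,2): no bracket -> illegal
(0,3): no bracket -> illegal
(0,4): flips 1 -> legal
(1,2): no bracket -> illegal
(1,4): flips 1 -> legal
(2,4): flips 1 -> legal
(2,5): no bracket -> illegal
(3,1): no bracket -> illegal
(4,3): flips 1 -> legal
(4,4): flips 1 -> legal
(4,5): no bracket -> illegal
(5,1): no bracket -> illegal
(5,2): flips 1 -> legal
(5,3): no bracket -> illegal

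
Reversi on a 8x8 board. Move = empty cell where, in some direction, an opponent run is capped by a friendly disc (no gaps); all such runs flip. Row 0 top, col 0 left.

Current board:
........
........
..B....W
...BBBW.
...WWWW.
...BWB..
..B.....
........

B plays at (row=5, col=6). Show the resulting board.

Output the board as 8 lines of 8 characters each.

Answer: ........
........
..B....W
...BBBW.
...WWBW.
...BWBB.
..B.....
........

Derivation:
Place B at (5,6); scan 8 dirs for brackets.
Dir NW: opp run (4,5) capped by B -> flip
Dir N: opp run (4,6) (3,6), next='.' -> no flip
Dir NE: first cell '.' (not opp) -> no flip
Dir W: first cell 'B' (not opp) -> no flip
Dir E: first cell '.' (not opp) -> no flip
Dir SW: first cell '.' (not opp) -> no flip
Dir S: first cell '.' (not opp) -> no flip
Dir SE: first cell '.' (not opp) -> no flip
All flips: (4,5)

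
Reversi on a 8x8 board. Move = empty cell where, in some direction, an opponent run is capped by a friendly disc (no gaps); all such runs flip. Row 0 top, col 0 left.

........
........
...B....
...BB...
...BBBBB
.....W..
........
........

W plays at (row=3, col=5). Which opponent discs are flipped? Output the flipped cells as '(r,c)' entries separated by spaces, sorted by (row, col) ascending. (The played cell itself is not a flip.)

Dir NW: first cell '.' (not opp) -> no flip
Dir N: first cell '.' (not opp) -> no flip
Dir NE: first cell '.' (not opp) -> no flip
Dir W: opp run (3,4) (3,3), next='.' -> no flip
Dir E: first cell '.' (not opp) -> no flip
Dir SW: opp run (4,4), next='.' -> no flip
Dir S: opp run (4,5) capped by W -> flip
Dir SE: opp run (4,6), next='.' -> no flip

Answer: (4,5)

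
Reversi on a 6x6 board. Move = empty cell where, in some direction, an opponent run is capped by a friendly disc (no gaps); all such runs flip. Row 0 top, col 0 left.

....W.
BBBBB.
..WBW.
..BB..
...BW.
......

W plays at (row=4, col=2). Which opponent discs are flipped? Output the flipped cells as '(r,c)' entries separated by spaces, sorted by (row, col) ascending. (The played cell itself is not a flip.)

Answer: (3,2) (3,3) (4,3)

Derivation:
Dir NW: first cell '.' (not opp) -> no flip
Dir N: opp run (3,2) capped by W -> flip
Dir NE: opp run (3,3) capped by W -> flip
Dir W: first cell '.' (not opp) -> no flip
Dir E: opp run (4,3) capped by W -> flip
Dir SW: first cell '.' (not opp) -> no flip
Dir S: first cell '.' (not opp) -> no flip
Dir SE: first cell '.' (not opp) -> no flip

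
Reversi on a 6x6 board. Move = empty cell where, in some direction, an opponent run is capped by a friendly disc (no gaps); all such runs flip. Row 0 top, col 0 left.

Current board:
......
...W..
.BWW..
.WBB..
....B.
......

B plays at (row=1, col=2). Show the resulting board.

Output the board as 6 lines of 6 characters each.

Place B at (1,2); scan 8 dirs for brackets.
Dir NW: first cell '.' (not opp) -> no flip
Dir N: first cell '.' (not opp) -> no flip
Dir NE: first cell '.' (not opp) -> no flip
Dir W: first cell '.' (not opp) -> no flip
Dir E: opp run (1,3), next='.' -> no flip
Dir SW: first cell 'B' (not opp) -> no flip
Dir S: opp run (2,2) capped by B -> flip
Dir SE: opp run (2,3), next='.' -> no flip
All flips: (2,2)

Answer: ......
..BW..
.BBW..
.WBB..
....B.
......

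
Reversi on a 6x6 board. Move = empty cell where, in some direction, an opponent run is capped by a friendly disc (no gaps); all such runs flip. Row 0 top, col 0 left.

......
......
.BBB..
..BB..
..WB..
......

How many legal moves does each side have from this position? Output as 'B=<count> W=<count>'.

Answer: B=3 W=3

Derivation:
-- B to move --
(3,1): no bracket -> illegal
(4,1): flips 1 -> legal
(5,1): flips 1 -> legal
(5,2): flips 1 -> legal
(5,3): no bracket -> illegal
B mobility = 3
-- W to move --
(1,0): no bracket -> illegal
(1,1): no bracket -> illegal
(1,2): flips 2 -> legal
(1,3): no bracket -> illegal
(1,4): no bracket -> illegal
(2,0): no bracket -> illegal
(2,4): flips 1 -> legal
(3,0): no bracket -> illegal
(3,1): no bracket -> illegal
(3,4): no bracket -> illegal
(4,1): no bracket -> illegal
(4,4): flips 1 -> legal
(5,2): no bracket -> illegal
(5,3): no bracket -> illegal
(5,4): no bracket -> illegal
W mobility = 3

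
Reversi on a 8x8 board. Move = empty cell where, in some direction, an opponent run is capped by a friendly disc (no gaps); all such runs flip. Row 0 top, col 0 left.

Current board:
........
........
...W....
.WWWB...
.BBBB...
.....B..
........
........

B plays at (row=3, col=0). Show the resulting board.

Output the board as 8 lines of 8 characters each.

Place B at (3,0); scan 8 dirs for brackets.
Dir NW: edge -> no flip
Dir N: first cell '.' (not opp) -> no flip
Dir NE: first cell '.' (not opp) -> no flip
Dir W: edge -> no flip
Dir E: opp run (3,1) (3,2) (3,3) capped by B -> flip
Dir SW: edge -> no flip
Dir S: first cell '.' (not opp) -> no flip
Dir SE: first cell 'B' (not opp) -> no flip
All flips: (3,1) (3,2) (3,3)

Answer: ........
........
...W....
BBBBB...
.BBBB...
.....B..
........
........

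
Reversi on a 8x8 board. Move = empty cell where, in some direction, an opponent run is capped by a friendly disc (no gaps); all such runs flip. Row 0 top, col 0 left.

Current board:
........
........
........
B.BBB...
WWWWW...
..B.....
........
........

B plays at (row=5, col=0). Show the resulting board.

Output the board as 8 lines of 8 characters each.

Answer: ........
........
........
B.BBB...
BBWWW...
B.B.....
........
........

Derivation:
Place B at (5,0); scan 8 dirs for brackets.
Dir NW: edge -> no flip
Dir N: opp run (4,0) capped by B -> flip
Dir NE: opp run (4,1) capped by B -> flip
Dir W: edge -> no flip
Dir E: first cell '.' (not opp) -> no flip
Dir SW: edge -> no flip
Dir S: first cell '.' (not opp) -> no flip
Dir SE: first cell '.' (not opp) -> no flip
All flips: (4,0) (4,1)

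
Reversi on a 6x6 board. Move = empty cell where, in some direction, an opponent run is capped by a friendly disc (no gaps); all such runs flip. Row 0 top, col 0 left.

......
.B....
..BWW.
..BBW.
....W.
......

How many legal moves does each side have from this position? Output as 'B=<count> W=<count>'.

-- B to move --
(1,2): no bracket -> illegal
(1,3): flips 1 -> legal
(1,4): flips 1 -> legal
(1,5): flips 1 -> legal
(2,5): flips 2 -> legal
(3,5): flips 1 -> legal
(4,3): no bracket -> illegal
(4,5): no bracket -> illegal
(5,3): no bracket -> illegal
(5,4): no bracket -> illegal
(5,5): flips 1 -> legal
B mobility = 6
-- W to move --
(0,0): flips 3 -> legal
(0,1): no bracket -> illegal
(0,2): no bracket -> illegal
(1,0): no bracket -> illegal
(1,2): no bracket -> illegal
(1,3): no bracket -> illegal
(2,0): no bracket -> illegal
(2,1): flips 1 -> legal
(3,1): flips 2 -> legal
(4,1): flips 1 -> legal
(4,2): flips 1 -> legal
(4,3): flips 1 -> legal
W mobility = 6

Answer: B=6 W=6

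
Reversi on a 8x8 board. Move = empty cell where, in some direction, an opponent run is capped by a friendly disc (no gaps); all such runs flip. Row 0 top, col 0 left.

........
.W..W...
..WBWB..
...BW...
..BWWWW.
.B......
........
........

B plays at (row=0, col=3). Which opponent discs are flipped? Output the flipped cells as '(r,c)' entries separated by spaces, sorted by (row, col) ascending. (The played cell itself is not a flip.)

Dir NW: edge -> no flip
Dir N: edge -> no flip
Dir NE: edge -> no flip
Dir W: first cell '.' (not opp) -> no flip
Dir E: first cell '.' (not opp) -> no flip
Dir SW: first cell '.' (not opp) -> no flip
Dir S: first cell '.' (not opp) -> no flip
Dir SE: opp run (1,4) capped by B -> flip

Answer: (1,4)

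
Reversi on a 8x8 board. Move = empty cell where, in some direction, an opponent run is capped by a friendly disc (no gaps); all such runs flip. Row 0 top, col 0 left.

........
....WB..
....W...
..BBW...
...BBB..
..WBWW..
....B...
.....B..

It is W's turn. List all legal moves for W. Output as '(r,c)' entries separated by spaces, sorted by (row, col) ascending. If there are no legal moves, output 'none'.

Answer: (0,6) (1,6) (2,1) (2,2) (3,1) (3,5) (3,6) (4,2) (5,6) (7,3) (7,4)

Derivation:
(0,4): no bracket -> illegal
(0,5): no bracket -> illegal
(0,6): flips 1 -> legal
(1,6): flips 1 -> legal
(2,1): flips 2 -> legal
(2,2): flips 2 -> legal
(2,3): no bracket -> illegal
(2,5): no bracket -> illegal
(2,6): no bracket -> illegal
(3,1): flips 2 -> legal
(3,5): flips 1 -> legal
(3,6): flips 1 -> legal
(4,1): no bracket -> illegal
(4,2): flips 1 -> legal
(4,6): no bracket -> illegal
(5,6): flips 1 -> legal
(6,2): no bracket -> illegal
(6,3): no bracket -> illegal
(6,5): no bracket -> illegal
(6,6): no bracket -> illegal
(7,3): flips 1 -> legal
(7,4): flips 1 -> legal
(7,6): no bracket -> illegal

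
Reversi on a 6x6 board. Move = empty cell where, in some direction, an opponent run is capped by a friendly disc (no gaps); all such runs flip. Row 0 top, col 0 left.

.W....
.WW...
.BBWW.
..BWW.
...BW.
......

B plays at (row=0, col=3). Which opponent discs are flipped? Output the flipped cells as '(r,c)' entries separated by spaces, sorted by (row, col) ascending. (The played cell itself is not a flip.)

Dir NW: edge -> no flip
Dir N: edge -> no flip
Dir NE: edge -> no flip
Dir W: first cell '.' (not opp) -> no flip
Dir E: first cell '.' (not opp) -> no flip
Dir SW: opp run (1,2) capped by B -> flip
Dir S: first cell '.' (not opp) -> no flip
Dir SE: first cell '.' (not opp) -> no flip

Answer: (1,2)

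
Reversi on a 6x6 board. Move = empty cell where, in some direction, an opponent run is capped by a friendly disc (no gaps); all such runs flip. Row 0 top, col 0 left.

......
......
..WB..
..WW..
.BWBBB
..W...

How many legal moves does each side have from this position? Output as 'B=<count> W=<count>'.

Answer: B=2 W=10

Derivation:
-- B to move --
(1,1): flips 2 -> legal
(1,2): no bracket -> illegal
(1,3): no bracket -> illegal
(2,1): flips 2 -> legal
(2,4): no bracket -> illegal
(3,1): no bracket -> illegal
(3,4): no bracket -> illegal
(5,1): no bracket -> illegal
(5,3): no bracket -> illegal
B mobility = 2
-- W to move --
(1,2): no bracket -> illegal
(1,3): flips 1 -> legal
(1,4): flips 1 -> legal
(2,4): flips 1 -> legal
(3,0): flips 1 -> legal
(3,1): no bracket -> illegal
(3,4): flips 1 -> legal
(3,5): no bracket -> illegal
(4,0): flips 1 -> legal
(5,0): flips 1 -> legal
(5,1): no bracket -> illegal
(5,3): flips 1 -> legal
(5,4): flips 1 -> legal
(5,5): flips 1 -> legal
W mobility = 10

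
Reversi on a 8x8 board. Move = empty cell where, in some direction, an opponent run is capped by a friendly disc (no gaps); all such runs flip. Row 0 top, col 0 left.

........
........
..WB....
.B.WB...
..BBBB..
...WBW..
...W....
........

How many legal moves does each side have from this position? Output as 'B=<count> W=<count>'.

-- B to move --
(1,1): flips 2 -> legal
(1,2): no bracket -> illegal
(1,3): flips 1 -> legal
(2,1): flips 1 -> legal
(2,4): flips 1 -> legal
(3,2): flips 1 -> legal
(4,6): no bracket -> illegal
(5,2): flips 1 -> legal
(5,6): flips 1 -> legal
(6,2): flips 1 -> legal
(6,4): flips 1 -> legal
(6,5): flips 1 -> legal
(6,6): flips 1 -> legal
(7,2): flips 1 -> legal
(7,3): flips 2 -> legal
(7,4): no bracket -> illegal
B mobility = 13
-- W to move --
(1,2): no bracket -> illegal
(1,3): flips 1 -> legal
(1,4): no bracket -> illegal
(2,0): flips 2 -> legal
(2,1): no bracket -> illegal
(2,4): flips 1 -> legal
(2,5): no bracket -> illegal
(3,0): no bracket -> illegal
(3,2): no bracket -> illegal
(3,5): flips 3 -> legal
(3,6): flips 2 -> legal
(4,0): flips 1 -> legal
(4,1): no bracket -> illegal
(4,6): no bracket -> illegal
(5,1): flips 1 -> legal
(5,2): no bracket -> illegal
(5,6): no bracket -> illegal
(6,4): no bracket -> illegal
(6,5): no bracket -> illegal
W mobility = 7

Answer: B=13 W=7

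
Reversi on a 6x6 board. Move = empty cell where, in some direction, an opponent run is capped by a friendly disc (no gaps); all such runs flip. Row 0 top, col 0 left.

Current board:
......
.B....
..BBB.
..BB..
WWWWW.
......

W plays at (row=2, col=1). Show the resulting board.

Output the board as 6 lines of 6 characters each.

Place W at (2,1); scan 8 dirs for brackets.
Dir NW: first cell '.' (not opp) -> no flip
Dir N: opp run (1,1), next='.' -> no flip
Dir NE: first cell '.' (not opp) -> no flip
Dir W: first cell '.' (not opp) -> no flip
Dir E: opp run (2,2) (2,3) (2,4), next='.' -> no flip
Dir SW: first cell '.' (not opp) -> no flip
Dir S: first cell '.' (not opp) -> no flip
Dir SE: opp run (3,2) capped by W -> flip
All flips: (3,2)

Answer: ......
.B....
.WBBB.
..WB..
WWWWW.
......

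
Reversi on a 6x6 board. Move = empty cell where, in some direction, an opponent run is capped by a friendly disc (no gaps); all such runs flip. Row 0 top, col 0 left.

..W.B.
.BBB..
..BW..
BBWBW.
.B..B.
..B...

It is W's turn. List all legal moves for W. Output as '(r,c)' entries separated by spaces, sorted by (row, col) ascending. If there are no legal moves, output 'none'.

Answer: (0,1) (0,3) (2,0) (2,1) (2,4) (4,3) (5,0) (5,4)

Derivation:
(0,0): no bracket -> illegal
(0,1): flips 1 -> legal
(0,3): flips 1 -> legal
(0,5): no bracket -> illegal
(1,0): no bracket -> illegal
(1,4): no bracket -> illegal
(1,5): no bracket -> illegal
(2,0): flips 1 -> legal
(2,1): flips 1 -> legal
(2,4): flips 1 -> legal
(3,5): no bracket -> illegal
(4,0): no bracket -> illegal
(4,2): no bracket -> illegal
(4,3): flips 1 -> legal
(4,5): no bracket -> illegal
(5,0): flips 1 -> legal
(5,1): no bracket -> illegal
(5,3): no bracket -> illegal
(5,4): flips 1 -> legal
(5,5): no bracket -> illegal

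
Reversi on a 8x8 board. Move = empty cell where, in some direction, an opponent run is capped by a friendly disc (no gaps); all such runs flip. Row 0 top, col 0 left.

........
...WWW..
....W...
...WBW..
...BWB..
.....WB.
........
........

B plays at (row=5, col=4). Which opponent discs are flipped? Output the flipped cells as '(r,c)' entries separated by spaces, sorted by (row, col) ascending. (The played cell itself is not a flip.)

Dir NW: first cell 'B' (not opp) -> no flip
Dir N: opp run (4,4) capped by B -> flip
Dir NE: first cell 'B' (not opp) -> no flip
Dir W: first cell '.' (not opp) -> no flip
Dir E: opp run (5,5) capped by B -> flip
Dir SW: first cell '.' (not opp) -> no flip
Dir S: first cell '.' (not opp) -> no flip
Dir SE: first cell '.' (not opp) -> no flip

Answer: (4,4) (5,5)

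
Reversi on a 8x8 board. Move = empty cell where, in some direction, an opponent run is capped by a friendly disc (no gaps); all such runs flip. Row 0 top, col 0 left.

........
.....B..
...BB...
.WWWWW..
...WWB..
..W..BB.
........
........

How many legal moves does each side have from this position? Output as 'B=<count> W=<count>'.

Answer: B=7 W=8

Derivation:
-- B to move --
(2,0): no bracket -> illegal
(2,1): no bracket -> illegal
(2,2): flips 2 -> legal
(2,5): flips 1 -> legal
(2,6): no bracket -> illegal
(3,0): no bracket -> illegal
(3,6): no bracket -> illegal
(4,0): no bracket -> illegal
(4,1): flips 1 -> legal
(4,2): flips 3 -> legal
(4,6): flips 1 -> legal
(5,1): no bracket -> illegal
(5,3): flips 2 -> legal
(5,4): flips 2 -> legal
(6,1): no bracket -> illegal
(6,2): no bracket -> illegal
(6,3): no bracket -> illegal
B mobility = 7
-- W to move --
(0,4): no bracket -> illegal
(0,5): no bracket -> illegal
(0,6): flips 2 -> legal
(1,2): flips 1 -> legal
(1,3): flips 2 -> legal
(1,4): flips 2 -> legal
(1,6): no bracket -> illegal
(2,2): no bracket -> illegal
(2,5): no bracket -> illegal
(2,6): no bracket -> illegal
(3,6): no bracket -> illegal
(4,6): flips 1 -> legal
(4,7): no bracket -> illegal
(5,4): no bracket -> illegal
(5,7): no bracket -> illegal
(6,4): no bracket -> illegal
(6,5): flips 2 -> legal
(6,6): flips 1 -> legal
(6,7): flips 2 -> legal
W mobility = 8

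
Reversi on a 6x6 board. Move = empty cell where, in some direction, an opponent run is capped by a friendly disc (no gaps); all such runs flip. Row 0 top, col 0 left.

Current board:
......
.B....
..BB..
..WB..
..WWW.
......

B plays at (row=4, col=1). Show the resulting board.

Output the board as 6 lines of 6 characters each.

Answer: ......
.B....
..BB..
..BB..
.BWWW.
......

Derivation:
Place B at (4,1); scan 8 dirs for brackets.
Dir NW: first cell '.' (not opp) -> no flip
Dir N: first cell '.' (not opp) -> no flip
Dir NE: opp run (3,2) capped by B -> flip
Dir W: first cell '.' (not opp) -> no flip
Dir E: opp run (4,2) (4,3) (4,4), next='.' -> no flip
Dir SW: first cell '.' (not opp) -> no flip
Dir S: first cell '.' (not opp) -> no flip
Dir SE: first cell '.' (not opp) -> no flip
All flips: (3,2)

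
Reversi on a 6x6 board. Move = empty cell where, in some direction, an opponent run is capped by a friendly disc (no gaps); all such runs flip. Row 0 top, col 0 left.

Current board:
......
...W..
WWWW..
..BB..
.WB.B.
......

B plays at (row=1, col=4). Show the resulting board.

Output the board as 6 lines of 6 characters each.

Place B at (1,4); scan 8 dirs for brackets.
Dir NW: first cell '.' (not opp) -> no flip
Dir N: first cell '.' (not opp) -> no flip
Dir NE: first cell '.' (not opp) -> no flip
Dir W: opp run (1,3), next='.' -> no flip
Dir E: first cell '.' (not opp) -> no flip
Dir SW: opp run (2,3) capped by B -> flip
Dir S: first cell '.' (not opp) -> no flip
Dir SE: first cell '.' (not opp) -> no flip
All flips: (2,3)

Answer: ......
...WB.
WWWB..
..BB..
.WB.B.
......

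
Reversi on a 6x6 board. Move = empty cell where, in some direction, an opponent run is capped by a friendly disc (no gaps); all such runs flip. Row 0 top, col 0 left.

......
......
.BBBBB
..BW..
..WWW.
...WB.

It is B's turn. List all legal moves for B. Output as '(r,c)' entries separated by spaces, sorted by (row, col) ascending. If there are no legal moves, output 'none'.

(3,1): no bracket -> illegal
(3,4): flips 2 -> legal
(3,5): no bracket -> illegal
(4,1): no bracket -> illegal
(4,5): no bracket -> illegal
(5,1): flips 2 -> legal
(5,2): flips 2 -> legal
(5,5): flips 2 -> legal

Answer: (3,4) (5,1) (5,2) (5,5)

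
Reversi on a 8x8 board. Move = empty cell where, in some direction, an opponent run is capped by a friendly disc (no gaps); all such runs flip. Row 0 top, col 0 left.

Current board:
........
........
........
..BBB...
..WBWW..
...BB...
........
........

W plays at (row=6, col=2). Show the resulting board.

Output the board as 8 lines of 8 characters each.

Answer: ........
........
........
..BBB...
..WBWW..
...WB...
..W.....
........

Derivation:
Place W at (6,2); scan 8 dirs for brackets.
Dir NW: first cell '.' (not opp) -> no flip
Dir N: first cell '.' (not opp) -> no flip
Dir NE: opp run (5,3) capped by W -> flip
Dir W: first cell '.' (not opp) -> no flip
Dir E: first cell '.' (not opp) -> no flip
Dir SW: first cell '.' (not opp) -> no flip
Dir S: first cell '.' (not opp) -> no flip
Dir SE: first cell '.' (not opp) -> no flip
All flips: (5,3)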